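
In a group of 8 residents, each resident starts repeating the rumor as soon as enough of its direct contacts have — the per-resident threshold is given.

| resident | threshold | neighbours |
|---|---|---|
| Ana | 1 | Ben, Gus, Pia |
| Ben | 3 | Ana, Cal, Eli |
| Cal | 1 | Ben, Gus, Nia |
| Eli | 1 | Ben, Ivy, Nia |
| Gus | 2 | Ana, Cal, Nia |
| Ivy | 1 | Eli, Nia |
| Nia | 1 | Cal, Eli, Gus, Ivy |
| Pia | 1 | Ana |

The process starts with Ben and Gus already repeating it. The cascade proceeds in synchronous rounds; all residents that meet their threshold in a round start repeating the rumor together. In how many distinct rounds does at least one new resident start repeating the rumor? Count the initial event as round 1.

3

Round 1 — Ben, Gus start repeating the rumor (initial).
Round 2 — checking thresholds:
  Ana: 2 of 3 neighbours ≥ 1, starts repeating the rumor.
  Cal: 2 of 3 neighbours ≥ 1, starts repeating the rumor.
  Eli: 1 of 3 neighbours ≥ 1, starts repeating the rumor.
  Nia: 1 of 4 neighbours ≥ 1, starts repeating the rumor.
Round 3 — checking thresholds:
  Ivy: 2 of 2 neighbours ≥ 1, starts repeating the rumor.
  Pia: 1 of 1 neighbours ≥ 1, starts repeating the rumor.
Round 4 — no new spreads; cascade stops.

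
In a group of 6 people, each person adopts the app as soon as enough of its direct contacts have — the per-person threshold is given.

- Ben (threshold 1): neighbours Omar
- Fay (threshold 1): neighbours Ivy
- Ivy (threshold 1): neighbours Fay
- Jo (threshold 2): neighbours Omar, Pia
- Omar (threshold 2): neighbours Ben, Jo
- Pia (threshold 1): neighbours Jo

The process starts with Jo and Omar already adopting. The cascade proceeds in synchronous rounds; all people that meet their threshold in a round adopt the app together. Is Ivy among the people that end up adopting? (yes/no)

no

Round 1 — Jo, Omar adopt the app (initial).
Round 2 — checking thresholds:
  Ben: 1 of 1 neighbours ≥ 1, adopts the app.
  Pia: 1 of 1 neighbours ≥ 1, adopts the app.
Round 3 — no new adoptions; cascade stops.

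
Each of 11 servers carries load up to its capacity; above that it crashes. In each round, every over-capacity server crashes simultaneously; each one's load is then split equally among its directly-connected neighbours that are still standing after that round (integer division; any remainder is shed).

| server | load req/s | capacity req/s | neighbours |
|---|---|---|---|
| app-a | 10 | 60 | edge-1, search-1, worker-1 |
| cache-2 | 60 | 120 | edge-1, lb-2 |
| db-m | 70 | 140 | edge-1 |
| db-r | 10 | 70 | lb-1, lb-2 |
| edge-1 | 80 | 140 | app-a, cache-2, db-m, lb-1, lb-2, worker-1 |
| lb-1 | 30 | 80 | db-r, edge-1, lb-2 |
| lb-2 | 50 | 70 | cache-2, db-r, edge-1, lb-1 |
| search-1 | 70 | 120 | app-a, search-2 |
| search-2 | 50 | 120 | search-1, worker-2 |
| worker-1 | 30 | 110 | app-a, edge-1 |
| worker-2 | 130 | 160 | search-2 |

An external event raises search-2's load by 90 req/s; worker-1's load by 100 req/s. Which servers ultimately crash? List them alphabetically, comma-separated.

app-a, cache-2, db-r, edge-1, lb-1, lb-2, search-1, search-2, worker-1, worker-2

Round 1 — search-2 at 140 > 120; worker-1 at 130 > 110. search-2, worker-1 crash.
  search-2 sheds 140 req/s to search-1, worker-2: 70 each.
    search-1: 70+70 = 140 > 120
    worker-2: 130+70 = 200 > 160
  worker-1 sheds 130 req/s to app-a, edge-1: 65 each.
    app-a: 10+65 = 75 > 60
    edge-1: 80+65 = 145 > 140
Round 2 — app-a, edge-1, search-1, worker-2 crash.
  app-a sheds 75 req/s: no online neighbours, lost.
  edge-1 sheds 145 req/s to cache-2, db-m, lb-1, lb-2: 36 each (1 lost).
    cache-2: 60+36 = 96 ≤ 120
    db-m: 70+36 = 106 ≤ 140
    lb-1: 30+36 = 66 ≤ 80
    lb-2: 50+36 = 86 > 70
  search-1 sheds 140 req/s: no online neighbours, lost.
  worker-2 sheds 200 req/s: no online neighbours, lost.
Round 3 — lb-2 crashes.
  lb-2 sheds 86 req/s to cache-2, db-r, lb-1: 28 each (2 lost).
    cache-2: 96+28 = 124 > 120
    db-r: 10+28 = 38 ≤ 70
    lb-1: 66+28 = 94 > 80
Round 4 — cache-2, lb-1 crash.
  cache-2 sheds 124 req/s: no online neighbours, lost.
  lb-1 sheds 94 req/s to db-r: 94 each.
    db-r: 38+94 = 132 > 70
Round 5 — db-r crashes.
  db-r sheds 132 req/s: no online neighbours, lost.
No further crashes.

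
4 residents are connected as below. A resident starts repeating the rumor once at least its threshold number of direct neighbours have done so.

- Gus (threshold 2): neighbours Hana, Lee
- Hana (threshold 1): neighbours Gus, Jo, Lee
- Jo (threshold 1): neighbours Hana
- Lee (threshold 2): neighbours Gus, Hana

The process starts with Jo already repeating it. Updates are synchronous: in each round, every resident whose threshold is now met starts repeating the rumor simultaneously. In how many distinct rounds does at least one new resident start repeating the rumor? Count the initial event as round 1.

2

Round 1 — Jo starts repeating the rumor (initial).
Round 2 — checking thresholds:
  Hana: 1 of 3 neighbours ≥ 1, starts repeating the rumor.
Round 3 — no new spreads; cascade stops.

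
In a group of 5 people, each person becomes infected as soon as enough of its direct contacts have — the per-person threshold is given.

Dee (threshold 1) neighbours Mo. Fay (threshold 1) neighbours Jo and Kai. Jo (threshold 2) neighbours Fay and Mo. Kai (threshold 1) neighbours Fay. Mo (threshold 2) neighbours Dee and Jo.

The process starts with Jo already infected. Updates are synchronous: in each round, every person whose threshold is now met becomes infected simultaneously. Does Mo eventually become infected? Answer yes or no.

Round 1 — Jo becomes infected (initial).
Round 2 — checking thresholds:
  Fay: 1 of 2 neighbours ≥ 1, becomes infected.
  Mo: 1 of 2 neighbours < 2, below threshold.
Round 3 — checking thresholds:
  Kai: 1 of 1 neighbours ≥ 1, becomes infected.
  Mo: 1 of 2 neighbours < 2, below threshold.
Round 4 — no new infections; cascade stops.

no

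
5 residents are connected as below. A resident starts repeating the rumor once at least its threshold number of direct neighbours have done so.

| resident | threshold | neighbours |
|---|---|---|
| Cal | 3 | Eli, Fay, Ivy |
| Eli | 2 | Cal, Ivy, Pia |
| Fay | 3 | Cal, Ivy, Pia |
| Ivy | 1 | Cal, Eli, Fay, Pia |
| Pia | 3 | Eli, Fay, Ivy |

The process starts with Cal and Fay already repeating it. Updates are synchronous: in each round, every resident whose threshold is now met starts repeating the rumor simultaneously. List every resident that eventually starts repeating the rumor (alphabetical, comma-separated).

Cal, Eli, Fay, Ivy, Pia

Round 1 — Cal, Fay start repeating the rumor (initial).
Round 2 — checking thresholds:
  Eli: 1 of 3 neighbours < 2, not yet.
  Ivy: 2 of 4 neighbours ≥ 1, starts repeating the rumor.
  Pia: 1 of 3 neighbours < 3, not yet.
Round 3 — checking thresholds:
  Eli: 2 of 3 neighbours ≥ 2, starts repeating the rumor.
  Pia: 2 of 3 neighbours < 3, not yet.
Round 4 — checking thresholds:
  Pia: 3 of 3 neighbours ≥ 3, starts repeating the rumor.
Round 5 — no new spreads; cascade stops.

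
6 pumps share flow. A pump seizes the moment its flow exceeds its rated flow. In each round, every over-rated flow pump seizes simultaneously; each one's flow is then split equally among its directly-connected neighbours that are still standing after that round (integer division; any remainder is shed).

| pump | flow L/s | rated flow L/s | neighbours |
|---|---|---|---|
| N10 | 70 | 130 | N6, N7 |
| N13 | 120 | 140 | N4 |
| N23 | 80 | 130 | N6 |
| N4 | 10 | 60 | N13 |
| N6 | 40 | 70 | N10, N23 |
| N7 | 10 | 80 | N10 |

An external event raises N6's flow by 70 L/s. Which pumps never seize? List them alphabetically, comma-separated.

Round 1 — N6 at 110 > 70. N6 seizes.
  N6 sheds 110 L/s to N10, N23: 55 each.
    N10: 70+55 = 125 ≤ 130
    N23: 80+55 = 135 > 130
Round 2 — N23 seizes.
  N23 sheds 135 L/s: no online neighbours, lost.
No further seizures.

N10, N13, N4, N7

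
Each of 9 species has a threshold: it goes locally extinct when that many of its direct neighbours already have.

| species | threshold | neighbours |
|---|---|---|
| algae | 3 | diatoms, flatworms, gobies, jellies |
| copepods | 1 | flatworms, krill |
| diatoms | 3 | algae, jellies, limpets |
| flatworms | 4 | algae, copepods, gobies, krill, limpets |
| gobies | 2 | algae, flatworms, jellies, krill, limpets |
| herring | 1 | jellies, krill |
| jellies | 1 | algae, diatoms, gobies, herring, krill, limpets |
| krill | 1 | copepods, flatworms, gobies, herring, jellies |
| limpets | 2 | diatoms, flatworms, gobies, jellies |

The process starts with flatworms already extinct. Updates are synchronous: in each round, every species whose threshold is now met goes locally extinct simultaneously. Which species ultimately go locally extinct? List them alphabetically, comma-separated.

Round 1 — flatworms goes locally extinct (initial).
Round 2 — checking thresholds:
  algae: 1 of 4 neighbours < 3, holds.
  copepods: 1 of 2 neighbours ≥ 1, goes locally extinct.
  gobies: 1 of 5 neighbours < 2, holds.
  krill: 1 of 5 neighbours ≥ 1, goes locally extinct.
  limpets: 1 of 4 neighbours < 2, holds.
Round 3 — checking thresholds:
  algae: 1 of 4 neighbours < 3, holds.
  gobies: 2 of 5 neighbours ≥ 2, goes locally extinct.
  herring: 1 of 2 neighbours ≥ 1, goes locally extinct.
  jellies: 1 of 6 neighbours ≥ 1, goes locally extinct.
  limpets: 1 of 4 neighbours < 2, holds.
Round 4 — checking thresholds:
  algae: 3 of 4 neighbours ≥ 3, goes locally extinct.
  diatoms: 1 of 3 neighbours < 3, holds.
  limpets: 3 of 4 neighbours ≥ 2, goes locally extinct.
Round 5 — checking thresholds:
  diatoms: 3 of 3 neighbours ≥ 3, goes locally extinct.
Round 6 — no new extinctions; cascade stops.

algae, copepods, diatoms, flatworms, gobies, herring, jellies, krill, limpets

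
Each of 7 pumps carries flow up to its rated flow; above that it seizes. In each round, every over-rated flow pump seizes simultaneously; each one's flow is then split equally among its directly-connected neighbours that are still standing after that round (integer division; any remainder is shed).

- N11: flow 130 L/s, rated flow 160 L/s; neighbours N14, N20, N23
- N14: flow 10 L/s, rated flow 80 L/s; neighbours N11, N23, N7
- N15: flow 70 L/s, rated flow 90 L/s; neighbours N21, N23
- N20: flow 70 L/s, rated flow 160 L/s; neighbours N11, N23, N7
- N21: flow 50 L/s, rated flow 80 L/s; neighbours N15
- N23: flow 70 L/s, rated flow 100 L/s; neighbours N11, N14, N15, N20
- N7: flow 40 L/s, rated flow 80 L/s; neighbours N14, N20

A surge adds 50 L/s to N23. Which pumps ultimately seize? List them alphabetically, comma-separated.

Round 1 — N23 at 120 > 100. N23 seizes.
  N23 sheds 120 L/s to N11, N14, N15, N20: 30 each.
    N11: 130+30 = 160 ≤ 160
    N14: 10+30 = 40 ≤ 80
    N15: 70+30 = 100 > 90
    N20: 70+30 = 100 ≤ 160
Round 2 — N15 seizes.
  N15 sheds 100 L/s to N21: 100 each.
    N21: 50+100 = 150 > 80
Round 3 — N21 seizes.
  N21 sheds 150 L/s: no online neighbours, lost.
No further seizures.

N15, N21, N23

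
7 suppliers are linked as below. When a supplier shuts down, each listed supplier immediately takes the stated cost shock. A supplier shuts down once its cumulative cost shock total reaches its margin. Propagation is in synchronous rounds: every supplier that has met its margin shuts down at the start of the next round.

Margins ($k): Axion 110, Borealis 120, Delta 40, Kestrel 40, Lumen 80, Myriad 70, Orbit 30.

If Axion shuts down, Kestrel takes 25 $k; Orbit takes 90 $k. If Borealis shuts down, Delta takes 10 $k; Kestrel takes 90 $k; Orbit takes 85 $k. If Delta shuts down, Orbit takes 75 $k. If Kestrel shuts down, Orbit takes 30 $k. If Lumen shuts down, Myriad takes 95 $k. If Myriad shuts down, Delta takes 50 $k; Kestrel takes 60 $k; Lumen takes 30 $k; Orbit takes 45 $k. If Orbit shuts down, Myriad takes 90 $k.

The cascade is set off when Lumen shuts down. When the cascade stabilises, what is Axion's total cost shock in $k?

Round 1 — Lumen shuts down (initial).
  Myriad: +95 → 95 ≥ 70
Round 2 — Myriad shuts down.
  Delta: +50 → 50 ≥ 40
  Kestrel: +60 → 60 ≥ 40
  Orbit: +45 → 45 ≥ 30
Round 3 — Delta, Kestrel, Orbit shut down.
No further shutdowns.

0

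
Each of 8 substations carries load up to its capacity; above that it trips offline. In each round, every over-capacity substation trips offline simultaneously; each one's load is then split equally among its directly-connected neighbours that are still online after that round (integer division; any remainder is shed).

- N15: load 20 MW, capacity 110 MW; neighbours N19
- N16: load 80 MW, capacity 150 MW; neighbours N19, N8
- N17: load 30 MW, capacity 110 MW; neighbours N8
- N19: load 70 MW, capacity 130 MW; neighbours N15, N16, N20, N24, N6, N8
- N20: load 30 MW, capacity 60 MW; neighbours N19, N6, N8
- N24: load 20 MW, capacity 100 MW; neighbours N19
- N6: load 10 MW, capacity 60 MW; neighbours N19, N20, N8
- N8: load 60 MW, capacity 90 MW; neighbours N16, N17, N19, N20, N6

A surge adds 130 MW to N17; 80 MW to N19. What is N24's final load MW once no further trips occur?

Round 1 — N17 at 160 > 110; N19 at 150 > 130. N17, N19 trip offline.
  N17 sheds 160 MW to N8: 160 each.
    N8: 60+160 = 220 > 90
  N19 sheds 150 MW to N15, N16, N20, N24, N6, N8: 25 each.
    N15: 20+25 = 45 ≤ 110
    N16: 80+25 = 105 ≤ 150
    N20: 30+25 = 55 ≤ 60
    N24: 20+25 = 45 ≤ 100
    N6: 10+25 = 35 ≤ 60
    N8: 220+25 = 245 > 90
Round 2 — N8 trips offline.
  N8 sheds 245 MW to N16, N20, N6: 81 each (2 lost).
    N16: 105+81 = 186 > 150
    N20: 55+81 = 136 > 60
    N6: 35+81 = 116 > 60
Round 3 — N16, N20, N6 trip offline.
  N16 sheds 186 MW: no online neighbours, lost.
  N20 sheds 136 MW: no online neighbours, lost.
  N6 sheds 116 MW: no online neighbours, lost.
No further trips.

45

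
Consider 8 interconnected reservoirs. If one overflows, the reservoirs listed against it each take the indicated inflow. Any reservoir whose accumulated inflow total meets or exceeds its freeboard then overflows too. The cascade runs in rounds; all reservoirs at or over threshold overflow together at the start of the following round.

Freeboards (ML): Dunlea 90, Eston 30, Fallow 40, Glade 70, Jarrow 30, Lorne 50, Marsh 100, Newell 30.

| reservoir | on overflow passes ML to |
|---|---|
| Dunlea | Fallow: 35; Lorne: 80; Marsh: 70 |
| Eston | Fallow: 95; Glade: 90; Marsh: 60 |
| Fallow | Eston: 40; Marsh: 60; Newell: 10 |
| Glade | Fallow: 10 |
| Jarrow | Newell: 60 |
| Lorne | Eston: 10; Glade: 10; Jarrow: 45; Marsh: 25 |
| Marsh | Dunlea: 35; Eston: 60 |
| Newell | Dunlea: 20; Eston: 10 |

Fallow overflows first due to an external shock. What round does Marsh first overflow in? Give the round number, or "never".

3

Round 1 — Fallow overflows (initial).
  Eston: +40 → 40 ≥ 30
  Marsh: +60 → 60 < 100
  Newell: +10 → 10 < 30
Round 2 — Eston overflows.
  Glade: +90 → 90 ≥ 70
  Marsh: +60 → 120 ≥ 100
Round 3 — Glade, Marsh overflow.
  Dunlea: +35 → 35 < 90
No further overflows.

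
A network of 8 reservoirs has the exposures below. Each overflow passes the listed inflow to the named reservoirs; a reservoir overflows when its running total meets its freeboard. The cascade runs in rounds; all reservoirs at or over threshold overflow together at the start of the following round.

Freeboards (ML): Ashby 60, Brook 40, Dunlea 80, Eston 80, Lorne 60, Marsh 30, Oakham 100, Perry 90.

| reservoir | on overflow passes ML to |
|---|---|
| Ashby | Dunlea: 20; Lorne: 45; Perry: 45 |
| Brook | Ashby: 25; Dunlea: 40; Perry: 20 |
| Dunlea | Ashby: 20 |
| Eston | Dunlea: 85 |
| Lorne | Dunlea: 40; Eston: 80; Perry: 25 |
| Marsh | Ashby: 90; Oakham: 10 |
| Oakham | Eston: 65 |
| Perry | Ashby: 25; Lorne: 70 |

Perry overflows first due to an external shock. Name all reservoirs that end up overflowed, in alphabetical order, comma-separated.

Round 1 — Perry overflows (initial).
  Ashby: +25 → 25 < 60
  Lorne: +70 → 70 ≥ 60
Round 2 — Lorne overflows.
  Dunlea: +40 → 40 < 80
  Eston: +80 → 80 ≥ 80
Round 3 — Eston overflows.
  Dunlea: +85 → 125 ≥ 80
Round 4 — Dunlea overflows.
  Ashby: +20 → 45 < 60
No further overflows.

Dunlea, Eston, Lorne, Perry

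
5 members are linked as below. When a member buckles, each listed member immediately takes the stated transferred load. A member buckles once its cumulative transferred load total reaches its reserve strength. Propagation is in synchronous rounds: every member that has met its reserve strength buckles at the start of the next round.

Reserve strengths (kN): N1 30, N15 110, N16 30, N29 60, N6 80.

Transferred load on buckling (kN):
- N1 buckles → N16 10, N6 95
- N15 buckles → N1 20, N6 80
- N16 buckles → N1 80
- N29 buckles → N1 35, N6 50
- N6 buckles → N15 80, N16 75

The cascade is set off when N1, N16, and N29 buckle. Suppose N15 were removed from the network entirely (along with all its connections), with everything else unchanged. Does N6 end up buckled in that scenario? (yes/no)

With N15 removed:
Round 1 — N1, N16, N29 buckle (initial).
  N6: +95+50 → 145 ≥ 80
Round 2 — N6 buckles.
No further bucklings.

yes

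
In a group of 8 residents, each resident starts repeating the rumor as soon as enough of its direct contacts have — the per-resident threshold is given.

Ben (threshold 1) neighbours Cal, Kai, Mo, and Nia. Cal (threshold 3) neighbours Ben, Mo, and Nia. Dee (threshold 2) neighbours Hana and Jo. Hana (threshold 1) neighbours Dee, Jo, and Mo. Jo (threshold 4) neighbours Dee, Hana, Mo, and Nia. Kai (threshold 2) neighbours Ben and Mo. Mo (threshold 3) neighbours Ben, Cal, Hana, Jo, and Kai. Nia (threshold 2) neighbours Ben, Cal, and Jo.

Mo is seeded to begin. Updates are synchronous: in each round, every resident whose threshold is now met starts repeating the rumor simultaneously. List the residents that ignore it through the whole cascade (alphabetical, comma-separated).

Round 1 — Mo starts repeating the rumor (initial).
Round 2 — checking thresholds:
  Ben: 1 of 4 neighbours ≥ 1, starts repeating the rumor.
  Cal: 1 of 3 neighbours < 3, holds.
  Hana: 1 of 3 neighbours ≥ 1, starts repeating the rumor.
  Jo: 1 of 4 neighbours < 4, holds.
  Kai: 1 of 2 neighbours < 2, holds.
Round 3 — checking thresholds:
  Cal: 2 of 3 neighbours < 3, holds.
  Dee: 1 of 2 neighbours < 2, holds.
  Jo: 2 of 4 neighbours < 4, holds.
  Kai: 2 of 2 neighbours ≥ 2, starts repeating the rumor.
  Nia: 1 of 3 neighbours < 2, holds.
Round 4 — no new spreads; cascade stops.

Cal, Dee, Jo, Nia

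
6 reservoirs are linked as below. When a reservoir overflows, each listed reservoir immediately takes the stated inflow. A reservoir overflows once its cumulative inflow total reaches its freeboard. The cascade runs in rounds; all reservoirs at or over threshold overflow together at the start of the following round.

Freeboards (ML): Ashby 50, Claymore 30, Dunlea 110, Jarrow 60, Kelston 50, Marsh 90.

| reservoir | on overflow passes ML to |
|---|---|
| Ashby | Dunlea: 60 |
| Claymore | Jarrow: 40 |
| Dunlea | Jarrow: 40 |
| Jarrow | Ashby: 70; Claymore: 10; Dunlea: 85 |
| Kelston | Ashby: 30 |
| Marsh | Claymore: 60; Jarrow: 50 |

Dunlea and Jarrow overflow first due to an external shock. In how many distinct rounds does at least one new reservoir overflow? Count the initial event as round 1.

Round 1 — Dunlea, Jarrow overflow (initial).
  Ashby: +70 → 70 ≥ 50
  Claymore: +10 → 10 < 30
Round 2 — Ashby overflows.
No further overflows.

2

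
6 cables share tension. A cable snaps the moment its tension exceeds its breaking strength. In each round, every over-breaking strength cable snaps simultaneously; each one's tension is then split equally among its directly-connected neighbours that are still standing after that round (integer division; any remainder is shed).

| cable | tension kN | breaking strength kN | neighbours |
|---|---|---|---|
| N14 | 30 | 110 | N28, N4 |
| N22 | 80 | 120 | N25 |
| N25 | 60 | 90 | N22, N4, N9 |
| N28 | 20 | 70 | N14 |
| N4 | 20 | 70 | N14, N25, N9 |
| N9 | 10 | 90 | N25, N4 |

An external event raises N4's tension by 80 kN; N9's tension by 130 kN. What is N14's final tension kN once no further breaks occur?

Round 1 — N4 at 100 > 70; N9 at 140 > 90. N4, N9 snap.
  N4 sheds 100 kN to N14, N25: 50 each.
    N14: 30+50 = 80 ≤ 110
    N25: 60+50 = 110 > 90
  N9 sheds 140 kN to N25: 140 each.
    N25: 110+140 = 250 > 90
Round 2 — N25 snaps.
  N25 sheds 250 kN to N22: 250 each.
    N22: 80+250 = 330 > 120
Round 3 — N22 snaps.
  N22 sheds 330 kN: no online neighbours, lost.
No further breaks.

80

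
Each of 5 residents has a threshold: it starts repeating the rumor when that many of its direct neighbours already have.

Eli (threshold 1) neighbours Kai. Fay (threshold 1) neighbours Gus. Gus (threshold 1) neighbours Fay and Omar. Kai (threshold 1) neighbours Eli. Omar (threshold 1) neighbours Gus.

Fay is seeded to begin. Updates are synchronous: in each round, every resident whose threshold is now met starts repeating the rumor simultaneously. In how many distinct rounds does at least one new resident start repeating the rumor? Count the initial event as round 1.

Round 1 — Fay starts repeating the rumor (initial).
Round 2 — checking thresholds:
  Gus: 1 of 2 neighbours ≥ 1, starts repeating the rumor.
Round 3 — checking thresholds:
  Omar: 1 of 1 neighbours ≥ 1, starts repeating the rumor.
Round 4 — no new spreads; cascade stops.

3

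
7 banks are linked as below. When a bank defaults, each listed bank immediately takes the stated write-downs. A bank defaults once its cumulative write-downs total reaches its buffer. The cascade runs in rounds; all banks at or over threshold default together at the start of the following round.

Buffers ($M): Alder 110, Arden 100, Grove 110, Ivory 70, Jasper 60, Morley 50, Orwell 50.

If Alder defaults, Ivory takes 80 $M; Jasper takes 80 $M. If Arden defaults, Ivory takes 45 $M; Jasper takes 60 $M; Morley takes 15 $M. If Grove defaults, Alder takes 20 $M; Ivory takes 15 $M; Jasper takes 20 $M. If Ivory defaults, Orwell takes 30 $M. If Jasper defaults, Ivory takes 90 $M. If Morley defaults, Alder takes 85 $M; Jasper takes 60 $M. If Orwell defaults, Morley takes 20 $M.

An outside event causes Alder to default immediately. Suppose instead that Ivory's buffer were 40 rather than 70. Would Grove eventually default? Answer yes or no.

no

With Ivory's buffer at 40:
Round 1 — Alder defaults (initial).
  Ivory: +80 → 80 ≥ 40
  Jasper: +80 → 80 ≥ 60
Round 2 — Ivory, Jasper default.
  Orwell: +30 → 30 < 50
No further defaults.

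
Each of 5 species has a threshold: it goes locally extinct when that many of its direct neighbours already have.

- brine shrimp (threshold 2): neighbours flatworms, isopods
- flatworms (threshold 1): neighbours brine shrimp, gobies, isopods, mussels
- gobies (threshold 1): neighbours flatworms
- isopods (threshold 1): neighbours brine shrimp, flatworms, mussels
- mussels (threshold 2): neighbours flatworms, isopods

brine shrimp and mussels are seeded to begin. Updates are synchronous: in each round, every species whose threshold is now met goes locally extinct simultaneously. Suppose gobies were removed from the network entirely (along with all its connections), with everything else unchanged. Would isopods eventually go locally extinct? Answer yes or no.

yes

With gobies removed:
Round 1 — brine shrimp, mussels go locally extinct (initial).
Round 2 — checking thresholds:
  flatworms: 2 of 3 neighbours ≥ 1, goes locally extinct.
  isopods: 2 of 3 neighbours ≥ 1, goes locally extinct.
Round 3 — no new extinctions; cascade stops.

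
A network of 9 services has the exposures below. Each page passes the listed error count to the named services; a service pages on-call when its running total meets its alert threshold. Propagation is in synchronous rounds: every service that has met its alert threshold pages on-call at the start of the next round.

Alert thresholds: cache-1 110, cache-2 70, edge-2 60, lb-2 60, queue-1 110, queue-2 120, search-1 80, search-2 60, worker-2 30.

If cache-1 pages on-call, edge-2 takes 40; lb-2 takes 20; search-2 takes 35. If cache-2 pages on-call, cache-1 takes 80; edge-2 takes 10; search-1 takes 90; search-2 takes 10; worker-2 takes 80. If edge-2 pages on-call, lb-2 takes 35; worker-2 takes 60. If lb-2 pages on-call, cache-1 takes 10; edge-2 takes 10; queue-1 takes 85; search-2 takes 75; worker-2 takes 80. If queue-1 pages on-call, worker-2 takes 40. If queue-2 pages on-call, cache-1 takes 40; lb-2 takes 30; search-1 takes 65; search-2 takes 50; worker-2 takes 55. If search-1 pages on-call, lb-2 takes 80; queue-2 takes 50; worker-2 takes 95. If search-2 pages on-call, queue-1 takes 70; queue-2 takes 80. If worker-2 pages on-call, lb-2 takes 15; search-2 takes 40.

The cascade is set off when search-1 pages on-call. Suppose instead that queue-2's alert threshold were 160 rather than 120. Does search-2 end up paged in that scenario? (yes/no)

With queue-2's alert threshold at 160:
Round 1 — search-1 pages on-call (initial).
  lb-2: +80 → 80 ≥ 60
  queue-2: +50 → 50 < 160
  worker-2: +95 → 95 ≥ 30
Round 2 — lb-2, worker-2 page on-call.
  cache-1: +10 → 10 < 110
  edge-2: +10 → 10 < 60
  queue-1: +85 → 85 < 110
  search-2: +75+40 → 115 ≥ 60
Round 3 — search-2 pages on-call.
  queue-1: +70 → 155 ≥ 110
  queue-2: +80 → 130 < 160
Round 4 — queue-1 pages on-call.
No further pages.

yes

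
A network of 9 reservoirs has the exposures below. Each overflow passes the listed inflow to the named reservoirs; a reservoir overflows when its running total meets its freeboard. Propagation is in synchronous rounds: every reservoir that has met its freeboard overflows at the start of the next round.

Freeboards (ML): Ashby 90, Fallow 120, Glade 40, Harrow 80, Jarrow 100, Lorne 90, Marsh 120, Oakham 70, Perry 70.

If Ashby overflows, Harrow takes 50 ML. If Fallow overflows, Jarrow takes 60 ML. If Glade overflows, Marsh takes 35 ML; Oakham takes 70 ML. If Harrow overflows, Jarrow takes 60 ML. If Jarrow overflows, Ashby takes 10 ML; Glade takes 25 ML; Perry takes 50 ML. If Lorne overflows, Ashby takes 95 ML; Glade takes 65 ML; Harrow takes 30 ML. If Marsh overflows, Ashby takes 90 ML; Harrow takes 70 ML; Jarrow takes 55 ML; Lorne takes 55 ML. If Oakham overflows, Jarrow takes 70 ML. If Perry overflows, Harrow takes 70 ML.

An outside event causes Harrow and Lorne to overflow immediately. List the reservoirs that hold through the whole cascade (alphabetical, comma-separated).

Round 1 — Harrow, Lorne overflow (initial).
  Ashby: +95 → 95 ≥ 90
  Glade: +65 → 65 ≥ 40
  Jarrow: +60 → 60 < 100
Round 2 — Ashby, Glade overflow.
  Marsh: +35 → 35 < 120
  Oakham: +70 → 70 ≥ 70
Round 3 — Oakham overflows.
  Jarrow: +70 → 130 ≥ 100
Round 4 — Jarrow overflows.
  Perry: +50 → 50 < 70
No further overflows.

Fallow, Marsh, Perry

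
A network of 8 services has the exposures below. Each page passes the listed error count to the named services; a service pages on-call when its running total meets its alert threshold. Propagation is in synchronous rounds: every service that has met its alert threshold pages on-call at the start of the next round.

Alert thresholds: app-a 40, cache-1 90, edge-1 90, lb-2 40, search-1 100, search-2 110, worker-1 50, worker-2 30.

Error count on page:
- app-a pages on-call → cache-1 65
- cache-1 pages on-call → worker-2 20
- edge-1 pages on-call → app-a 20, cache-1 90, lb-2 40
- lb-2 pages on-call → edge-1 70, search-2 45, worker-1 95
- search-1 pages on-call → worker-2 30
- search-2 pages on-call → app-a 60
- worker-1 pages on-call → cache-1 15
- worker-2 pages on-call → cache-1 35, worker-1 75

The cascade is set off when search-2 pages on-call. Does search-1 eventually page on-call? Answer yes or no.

no

Round 1 — search-2 pages on-call (initial).
  app-a: +60 → 60 ≥ 40
Round 2 — app-a pages on-call.
  cache-1: +65 → 65 < 90
No further pages.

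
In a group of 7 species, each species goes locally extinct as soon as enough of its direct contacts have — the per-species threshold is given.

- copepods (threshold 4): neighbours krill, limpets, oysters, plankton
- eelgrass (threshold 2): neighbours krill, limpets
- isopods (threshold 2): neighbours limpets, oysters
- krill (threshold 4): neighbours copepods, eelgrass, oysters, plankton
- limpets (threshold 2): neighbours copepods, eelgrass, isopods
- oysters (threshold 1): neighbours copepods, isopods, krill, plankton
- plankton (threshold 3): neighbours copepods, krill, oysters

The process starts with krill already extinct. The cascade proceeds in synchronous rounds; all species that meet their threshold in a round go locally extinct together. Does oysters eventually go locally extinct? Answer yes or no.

Round 1 — krill goes locally extinct (initial).
Round 2 — checking thresholds:
  copepods: 1 of 4 neighbours < 4, not yet.
  eelgrass: 1 of 2 neighbours < 2, not yet.
  oysters: 1 of 4 neighbours ≥ 1, goes locally extinct.
  plankton: 1 of 3 neighbours < 3, not yet.
Round 3 — no new extinctions; cascade stops.

yes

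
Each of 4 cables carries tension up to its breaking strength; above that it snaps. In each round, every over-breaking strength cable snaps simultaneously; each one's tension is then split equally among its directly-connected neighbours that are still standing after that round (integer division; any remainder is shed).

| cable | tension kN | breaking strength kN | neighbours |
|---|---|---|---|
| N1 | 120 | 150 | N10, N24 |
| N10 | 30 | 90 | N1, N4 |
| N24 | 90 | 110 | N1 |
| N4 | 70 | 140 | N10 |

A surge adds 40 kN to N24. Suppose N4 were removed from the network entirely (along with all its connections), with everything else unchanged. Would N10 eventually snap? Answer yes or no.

yes

With N4 removed:
Round 1 — N24 at 130 > 110. N24 snaps.
  N24 sheds 130 kN to N1: 130 each.
    N1: 120+130 = 250 > 150
Round 2 — N1 snaps.
  N1 sheds 250 kN to N10: 250 each.
    N10: 30+250 = 280 > 90
Round 3 — N10 snaps.
  N10 sheds 280 kN: no online neighbours, lost.
No further breaks.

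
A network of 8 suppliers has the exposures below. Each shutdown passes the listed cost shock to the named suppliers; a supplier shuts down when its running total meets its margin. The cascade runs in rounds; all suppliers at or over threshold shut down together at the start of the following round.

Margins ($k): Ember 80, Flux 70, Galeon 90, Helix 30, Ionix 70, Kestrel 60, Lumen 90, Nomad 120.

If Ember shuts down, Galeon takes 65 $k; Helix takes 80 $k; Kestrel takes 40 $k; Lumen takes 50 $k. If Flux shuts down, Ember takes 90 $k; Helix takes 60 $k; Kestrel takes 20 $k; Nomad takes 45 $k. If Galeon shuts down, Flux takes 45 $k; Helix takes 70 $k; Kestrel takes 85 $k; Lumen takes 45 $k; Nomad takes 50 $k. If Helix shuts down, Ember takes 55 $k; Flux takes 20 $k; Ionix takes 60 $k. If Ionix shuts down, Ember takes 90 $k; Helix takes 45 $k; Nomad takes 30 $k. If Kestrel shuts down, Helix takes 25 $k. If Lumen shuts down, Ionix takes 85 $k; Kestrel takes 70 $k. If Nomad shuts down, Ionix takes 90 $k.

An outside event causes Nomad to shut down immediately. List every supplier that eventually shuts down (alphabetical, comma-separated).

Ember, Helix, Ionix, Nomad

Round 1 — Nomad shuts down (initial).
  Ionix: +90 → 90 ≥ 70
Round 2 — Ionix shuts down.
  Ember: +90 → 90 ≥ 80
  Helix: +45 → 45 ≥ 30
Round 3 — Ember, Helix shut down.
  Flux: +20 → 20 < 70
  Galeon: +65 → 65 < 90
  Kestrel: +40 → 40 < 60
  Lumen: +50 → 50 < 90
No further shutdowns.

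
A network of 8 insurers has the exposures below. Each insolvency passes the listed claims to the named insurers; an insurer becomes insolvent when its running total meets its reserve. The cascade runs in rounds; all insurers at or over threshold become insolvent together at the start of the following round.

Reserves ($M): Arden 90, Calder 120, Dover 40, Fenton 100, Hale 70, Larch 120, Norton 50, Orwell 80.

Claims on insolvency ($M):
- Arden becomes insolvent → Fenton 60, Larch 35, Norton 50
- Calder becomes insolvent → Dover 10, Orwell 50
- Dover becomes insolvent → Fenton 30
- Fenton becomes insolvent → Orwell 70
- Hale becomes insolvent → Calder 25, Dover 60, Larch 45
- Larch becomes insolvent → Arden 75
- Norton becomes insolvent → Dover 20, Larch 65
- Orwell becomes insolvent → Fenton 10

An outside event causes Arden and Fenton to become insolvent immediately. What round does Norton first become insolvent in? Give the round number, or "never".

2

Round 1 — Arden, Fenton become insolvent (initial).
  Larch: +35 → 35 < 120
  Norton: +50 → 50 ≥ 50
  Orwell: +70 → 70 < 80
Round 2 — Norton becomes insolvent.
  Dover: +20 → 20 < 40
  Larch: +65 → 100 < 120
No further insolvencies.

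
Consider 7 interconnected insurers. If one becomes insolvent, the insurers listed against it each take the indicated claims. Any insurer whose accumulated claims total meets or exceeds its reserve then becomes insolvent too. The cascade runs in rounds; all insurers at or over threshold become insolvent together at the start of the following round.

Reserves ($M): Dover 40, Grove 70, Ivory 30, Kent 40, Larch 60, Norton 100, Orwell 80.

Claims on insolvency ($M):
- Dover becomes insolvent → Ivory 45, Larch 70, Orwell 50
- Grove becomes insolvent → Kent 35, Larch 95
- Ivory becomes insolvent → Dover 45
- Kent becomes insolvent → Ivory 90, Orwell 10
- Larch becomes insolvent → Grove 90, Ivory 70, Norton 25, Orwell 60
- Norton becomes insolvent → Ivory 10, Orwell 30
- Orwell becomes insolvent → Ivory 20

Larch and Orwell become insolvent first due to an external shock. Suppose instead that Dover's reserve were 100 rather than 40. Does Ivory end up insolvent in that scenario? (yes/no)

With Dover's reserve at 100:
Round 1 — Larch, Orwell become insolvent (initial).
  Grove: +90 → 90 ≥ 70
  Ivory: +70+20 → 90 ≥ 30
  Norton: +25 → 25 < 100
Round 2 — Grove, Ivory become insolvent.
  Dover: +45 → 45 < 100
  Kent: +35 → 35 < 40
No further insolvencies.

yes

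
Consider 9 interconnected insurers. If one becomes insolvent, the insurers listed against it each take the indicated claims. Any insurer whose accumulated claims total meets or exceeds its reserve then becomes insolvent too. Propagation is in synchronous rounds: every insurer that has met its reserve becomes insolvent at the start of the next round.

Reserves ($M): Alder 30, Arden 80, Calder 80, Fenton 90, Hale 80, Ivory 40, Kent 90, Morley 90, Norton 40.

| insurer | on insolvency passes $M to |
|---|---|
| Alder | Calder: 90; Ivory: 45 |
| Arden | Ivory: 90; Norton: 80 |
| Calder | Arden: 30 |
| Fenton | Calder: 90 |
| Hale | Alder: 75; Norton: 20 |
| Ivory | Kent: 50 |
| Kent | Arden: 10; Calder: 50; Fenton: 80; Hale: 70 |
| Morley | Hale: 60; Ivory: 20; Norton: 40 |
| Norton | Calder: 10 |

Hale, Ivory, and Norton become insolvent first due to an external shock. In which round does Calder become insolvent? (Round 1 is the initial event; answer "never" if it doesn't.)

3

Round 1 — Hale, Ivory, Norton become insolvent (initial).
  Alder: +75 → 75 ≥ 30
  Calder: +10 → 10 < 80
  Kent: +50 → 50 < 90
Round 2 — Alder becomes insolvent.
  Calder: +90 → 100 ≥ 80
Round 3 — Calder becomes insolvent.
  Arden: +30 → 30 < 80
No further insolvencies.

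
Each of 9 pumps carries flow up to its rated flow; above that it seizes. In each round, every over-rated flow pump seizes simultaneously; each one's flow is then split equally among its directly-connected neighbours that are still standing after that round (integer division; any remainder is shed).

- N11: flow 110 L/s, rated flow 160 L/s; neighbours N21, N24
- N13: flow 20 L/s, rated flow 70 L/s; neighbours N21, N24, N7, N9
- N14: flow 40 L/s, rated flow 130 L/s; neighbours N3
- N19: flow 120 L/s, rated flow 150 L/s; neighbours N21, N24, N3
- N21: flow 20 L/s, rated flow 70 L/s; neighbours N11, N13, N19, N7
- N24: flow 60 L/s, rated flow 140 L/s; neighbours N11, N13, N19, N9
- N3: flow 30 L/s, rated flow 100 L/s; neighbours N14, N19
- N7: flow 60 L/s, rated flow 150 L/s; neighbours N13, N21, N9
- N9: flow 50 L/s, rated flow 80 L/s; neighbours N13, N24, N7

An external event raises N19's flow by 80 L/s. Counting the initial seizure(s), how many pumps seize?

2

Round 1 — N19 at 200 > 150. N19 seizes.
  N19 sheds 200 L/s to N21, N24, N3: 66 each (2 lost).
    N21: 20+66 = 86 > 70
    N24: 60+66 = 126 ≤ 140
    N3: 30+66 = 96 ≤ 100
Round 2 — N21 seizes.
  N21 sheds 86 L/s to N11, N13, N7: 28 each (2 lost).
    N11: 110+28 = 138 ≤ 160
    N13: 20+28 = 48 ≤ 70
    N7: 60+28 = 88 ≤ 150
No further seizures.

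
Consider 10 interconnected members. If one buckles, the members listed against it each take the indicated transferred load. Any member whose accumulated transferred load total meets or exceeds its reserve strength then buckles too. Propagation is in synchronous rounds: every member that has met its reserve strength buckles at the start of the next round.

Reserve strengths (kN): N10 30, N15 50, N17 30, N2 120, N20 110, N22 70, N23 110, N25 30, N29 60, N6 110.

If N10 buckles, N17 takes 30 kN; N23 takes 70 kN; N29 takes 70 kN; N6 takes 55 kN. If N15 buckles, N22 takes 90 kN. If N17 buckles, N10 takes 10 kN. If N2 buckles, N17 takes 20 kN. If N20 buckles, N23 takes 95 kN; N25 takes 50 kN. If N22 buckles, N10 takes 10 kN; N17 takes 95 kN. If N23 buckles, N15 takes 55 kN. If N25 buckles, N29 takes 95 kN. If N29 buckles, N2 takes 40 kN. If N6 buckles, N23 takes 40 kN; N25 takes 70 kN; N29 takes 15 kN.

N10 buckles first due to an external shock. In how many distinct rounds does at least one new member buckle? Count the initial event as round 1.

Round 1 — N10 buckles (initial).
  N17: +30 → 30 ≥ 30
  N23: +70 → 70 < 110
  N29: +70 → 70 ≥ 60
  N6: +55 → 55 < 110
Round 2 — N17, N29 buckle.
  N2: +40 → 40 < 120
No further bucklings.

2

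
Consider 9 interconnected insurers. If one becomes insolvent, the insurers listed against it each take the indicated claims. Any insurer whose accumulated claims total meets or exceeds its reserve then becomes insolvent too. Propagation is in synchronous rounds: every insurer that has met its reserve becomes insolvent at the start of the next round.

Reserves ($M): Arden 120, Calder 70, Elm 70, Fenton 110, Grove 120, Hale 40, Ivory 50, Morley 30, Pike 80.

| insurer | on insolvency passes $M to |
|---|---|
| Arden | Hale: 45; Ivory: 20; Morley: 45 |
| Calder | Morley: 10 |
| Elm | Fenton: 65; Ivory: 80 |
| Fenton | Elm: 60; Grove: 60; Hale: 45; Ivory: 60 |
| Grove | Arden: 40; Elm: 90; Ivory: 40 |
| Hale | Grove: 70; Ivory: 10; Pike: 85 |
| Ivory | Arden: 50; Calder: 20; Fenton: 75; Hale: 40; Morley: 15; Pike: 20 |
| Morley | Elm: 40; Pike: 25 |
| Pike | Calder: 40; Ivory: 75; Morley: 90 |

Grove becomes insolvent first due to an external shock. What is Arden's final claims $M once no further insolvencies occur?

90

Round 1 — Grove becomes insolvent (initial).
  Arden: +40 → 40 < 120
  Elm: +90 → 90 ≥ 70
  Ivory: +40 → 40 < 50
Round 2 — Elm becomes insolvent.
  Fenton: +65 → 65 < 110
  Ivory: +80 → 120 ≥ 50
Round 3 — Ivory becomes insolvent.
  Arden: +50 → 90 < 120
  Calder: +20 → 20 < 70
  Fenton: +75 → 140 ≥ 110
  Hale: +40 → 40 ≥ 40
  Morley: +15 → 15 < 30
  Pike: +20 → 20 < 80
Round 4 — Fenton, Hale become insolvent.
  Pike: +85 → 105 ≥ 80
Round 5 — Pike becomes insolvent.
  Calder: +40 → 60 < 70
  Morley: +90 → 105 ≥ 30
Round 6 — Morley becomes insolvent.
No further insolvencies.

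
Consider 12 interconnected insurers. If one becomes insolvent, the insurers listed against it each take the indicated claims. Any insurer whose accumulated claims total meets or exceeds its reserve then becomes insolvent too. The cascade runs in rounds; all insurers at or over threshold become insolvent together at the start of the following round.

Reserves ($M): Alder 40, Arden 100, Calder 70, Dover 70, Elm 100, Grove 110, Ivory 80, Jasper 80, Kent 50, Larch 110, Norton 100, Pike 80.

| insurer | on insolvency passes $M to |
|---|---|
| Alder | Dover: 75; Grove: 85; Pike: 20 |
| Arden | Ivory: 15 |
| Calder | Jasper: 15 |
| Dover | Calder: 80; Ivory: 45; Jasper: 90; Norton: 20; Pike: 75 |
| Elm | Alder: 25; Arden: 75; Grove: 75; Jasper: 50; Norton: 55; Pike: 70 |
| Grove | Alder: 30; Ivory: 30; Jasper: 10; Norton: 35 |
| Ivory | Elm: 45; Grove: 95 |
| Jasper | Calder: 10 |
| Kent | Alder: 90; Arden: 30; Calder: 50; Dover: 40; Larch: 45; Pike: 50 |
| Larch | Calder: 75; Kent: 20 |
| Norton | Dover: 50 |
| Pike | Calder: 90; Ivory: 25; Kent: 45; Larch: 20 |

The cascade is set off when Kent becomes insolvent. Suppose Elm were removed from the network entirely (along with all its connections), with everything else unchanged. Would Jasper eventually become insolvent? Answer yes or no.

With Elm removed:
Round 1 — Kent becomes insolvent (initial).
  Alder: +90 → 90 ≥ 40
  Arden: +30 → 30 < 100
  Calder: +50 → 50 < 70
  Dover: +40 → 40 < 70
  Larch: +45 → 45 < 110
  Pike: +50 → 50 < 80
Round 2 — Alder becomes insolvent.
  Dover: +75 → 115 ≥ 70
  Grove: +85 → 85 < 110
  Pike: +20 → 70 < 80
Round 3 — Dover becomes insolvent.
  Calder: +80 → 130 ≥ 70
  Ivory: +45 → 45 < 80
  Jasper: +90 → 90 ≥ 80
  Norton: +20 → 20 < 100
  Pike: +75 → 145 ≥ 80
Round 4 — Calder, Jasper, Pike become insolvent.
  Ivory: +25 → 70 < 80
  Larch: +20 → 65 < 110
No further insolvencies.

yes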